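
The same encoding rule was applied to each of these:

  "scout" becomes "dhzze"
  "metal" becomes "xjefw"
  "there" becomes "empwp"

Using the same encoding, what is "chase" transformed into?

Shifts by position in scout: pos 0: s→d (+11), pos 1: c→h (+5), pos 2: o→z (+11), pos 3: u→z (+5) — repeating every 2. A repeating key of period 2 is used — shifts +11, +5 over and over.
On chase: c+11=n, h+5=m, a+11=l, s+5=x, e+11=p.

nmlxp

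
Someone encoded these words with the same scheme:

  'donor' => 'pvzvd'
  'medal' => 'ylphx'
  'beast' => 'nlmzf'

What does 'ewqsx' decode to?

Shifts by position in donor: pos 0: d→p (+12), pos 1: o→v (+7), pos 2: n→z (+12), pos 3: o→v (+7) — repeating every 2. A repeating key of period 2 is used — shifts +12, +7 over and over.
Decoding ewqsx: e−12=s, w−7=p, q−12=e, s−7=l, x−12=l.

spell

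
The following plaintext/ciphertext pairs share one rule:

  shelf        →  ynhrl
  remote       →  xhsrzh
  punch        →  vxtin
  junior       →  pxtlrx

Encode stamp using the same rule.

yzdsv

The rule splits by letter class: vowels +3, consonants +6.
On stamp: s(cons)+6=y, t(cons)+6=z, a(vowel)+3=d, m(cons)+6=s, p(cons)+6=v.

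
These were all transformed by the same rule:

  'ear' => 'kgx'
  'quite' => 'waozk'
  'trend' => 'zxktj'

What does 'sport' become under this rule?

Compare letters: e→k is +6, a→g is +6, r→x is +6 — a constant shift. Each letter is shifted forward by 6 in the alphabet (a Caesar shift of +6).
On sport: s+6=y, p+6=v, o+6=u, r+6=x, t+6=z.

yvuxz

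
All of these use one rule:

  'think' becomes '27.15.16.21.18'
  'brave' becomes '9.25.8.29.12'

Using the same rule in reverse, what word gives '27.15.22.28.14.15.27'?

thought

t is letter #20 and maps to 27: an offset of 7. Each letter is replaced by its alphabet position (a=1..z=26) + 7.
Reversing it on 27.15.22.28.14.15.27: 27→(27−7)÷1=20=t, 15→(15−7)÷1=8=h, 22→(22−7)÷1=15=o, 28→(28−7)÷1=21=u, 14→(14−7)÷1=7=g, 15→(15−7)÷1=8=h, 27→(27−7)÷1=20=t.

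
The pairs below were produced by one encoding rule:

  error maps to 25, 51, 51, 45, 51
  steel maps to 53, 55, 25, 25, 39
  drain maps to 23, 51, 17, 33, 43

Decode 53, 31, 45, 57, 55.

shout

e(#5)→25 and r(#18)→51: differences scale by 2, so n = 2·pos + 15. The formula is n = 2×(alphabet index, a=1) + 15.
Decoding 53, 31, 45, 57, 55: 53→(53−15)÷2=19=s, 31→(31−15)÷2=8=h, 45→(45−15)÷2=15=o, 57→(57−15)÷2=21=u, 55→(55−15)÷2=20=t.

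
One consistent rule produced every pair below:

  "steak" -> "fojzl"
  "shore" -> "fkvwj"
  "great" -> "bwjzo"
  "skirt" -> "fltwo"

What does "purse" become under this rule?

s(18)→f(5) and t(19)→o(14) fit y≡9x+25 (mod 26); the inverse of 9 mod 26 is 3. Each letter's alphabet position (a=0..z=25) is mapped through 9·x+25 mod 26 — an affine cipher.
Applying it to purse: p(15)→9·15+25≡4=e; u(20)→9·20+25≡23=x; r(17)→9·17+25≡22=w; s(18)→9·18+25≡5=f; e(4)→9·4+25≡9=j (all mod 26).

exwfj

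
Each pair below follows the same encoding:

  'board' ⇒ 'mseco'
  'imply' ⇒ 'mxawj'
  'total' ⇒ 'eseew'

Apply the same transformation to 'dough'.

The shift depends on letter class: consonant b→m is +11, but vowel o→s is +4. Two shifts are in play — +4 for a/e/i/o/u, +11 for every other letter.
On dough: d(cons)+11=o, o(vowel)+4=s, u(vowel)+4=y, g(cons)+11=r, h(cons)+11=s.

osyrs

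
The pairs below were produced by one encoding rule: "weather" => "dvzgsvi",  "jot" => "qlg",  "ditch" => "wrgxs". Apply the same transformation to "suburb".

Each letter is replaced by its mirror in the alphabet: a↔z, b↔y, c↔x, and so on (the Atbash cipher).
On suburb: s↔h, u↔f, b↔y, u↔f, r↔i, b↔y.

hfyfiy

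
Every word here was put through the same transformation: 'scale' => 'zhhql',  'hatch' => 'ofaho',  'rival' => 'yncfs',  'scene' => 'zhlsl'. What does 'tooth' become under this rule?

atvyo

Shifts by position in scale: pos 0: s→z (+7), pos 1: c→h (+5), pos 2: a→h (+7), pos 3: l→q (+5) — repeating every 2. A repeating key of period 2 is used — shifts +7, +5 over and over.
On tooth: t+7=a, o+5=t, o+7=v, t+5=y, h+7=o.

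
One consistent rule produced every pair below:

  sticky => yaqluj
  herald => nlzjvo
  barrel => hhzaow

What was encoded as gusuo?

In sticky: s→y is +6, t→a is +7, i→q is +8, c→l is +9 — the shift increases by 1 each position. The shift increases by 1 at each position, starting from +6: 6, 7, 8, ….
Reversing it on gusuo: g−6=a, u−7=n, s−8=k, u−9=l, o−10=e.

ankle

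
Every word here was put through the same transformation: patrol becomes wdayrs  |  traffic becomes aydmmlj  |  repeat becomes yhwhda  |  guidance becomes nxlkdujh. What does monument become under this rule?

truxthua

The shift depends on letter class: consonant p→w is +7, but vowel a→d is +3. Vowels shift forward by 3 and consonants shift forward by 7.
Applying it to monument: m(cons)+7=t, o(vowel)+3=r, n(cons)+7=u, u(vowel)+3=x, m(cons)+7=t, e(vowel)+3=h, n(cons)+7=u, t(cons)+7=a.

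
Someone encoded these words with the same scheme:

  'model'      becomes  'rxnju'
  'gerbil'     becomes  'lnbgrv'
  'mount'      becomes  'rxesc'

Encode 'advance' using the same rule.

Shifts by position in model: pos 0: m→r (+5), pos 1: o→x (+9), pos 2: d→n (+10), pos 3: e→j (+5), pos 4: l→u (+9) — repeating every 3. It's a Vigenère-style cipher with numeric key [5,9,10]: position i shifts by key[i mod 3].
For advance: a+5=f, d+9=m, v+10=f, a+5=f, n+9=w, c+10=m, e+5=j.

fmffwmj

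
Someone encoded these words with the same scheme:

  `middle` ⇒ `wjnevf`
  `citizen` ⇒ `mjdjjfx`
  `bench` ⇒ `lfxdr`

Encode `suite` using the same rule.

Shifts by position in middle: pos 0: m→w (+10), pos 1: i→j (+1), pos 2: d→n (+10), pos 3: d→e (+1) — repeating every 2. It's a Vigenère-style cipher with numeric key [10,1]: position i shifts by key[i mod 2].
For suite: s+10=c, u+1=v, i+10=s, t+1=u, e+10=o.

cvsuo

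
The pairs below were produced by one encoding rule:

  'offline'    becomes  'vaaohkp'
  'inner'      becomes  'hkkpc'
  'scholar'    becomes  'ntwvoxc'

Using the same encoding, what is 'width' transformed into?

o(14)→v(21) and f(5)→a(0) fit y≡11x+23 (mod 26); the inverse of 11 mod 26 is 19. Treating letters as 0–25, the rule is x ↦ 11x + 23 (mod 26).
For width: w(22)→11·22+23≡5=f; i(8)→11·8+23≡7=h; d(3)→11·3+23≡4=e; t(19)→11·19+23≡24=y; h(7)→11·7+23≡22=w (all mod 26).

fheyw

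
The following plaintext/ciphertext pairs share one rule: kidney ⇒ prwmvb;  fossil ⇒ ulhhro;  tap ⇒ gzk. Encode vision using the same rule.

Each pair mirrors across the alphabet (k↔p, i↔r, d↔w): positions sum to 25. Each letter is replaced by its mirror in the alphabet: a↔z, b↔y, c↔x, and so on (the Atbash cipher).
On vision: v↔e, i↔r, s↔h, i↔r, o↔l, n↔m.

erhrlm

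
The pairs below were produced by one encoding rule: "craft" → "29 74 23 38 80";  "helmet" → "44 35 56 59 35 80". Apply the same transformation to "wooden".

89 65 65 32 35 62

c(#3)→29 and r(#18)→74: differences scale by 3, so n = 3·pos + 20. The formula is n = 3×(alphabet index, a=1) + 20.
On wooden: w=23→89, o=15→65, o=15→65, d=4→32, e=5→35, n=14→62.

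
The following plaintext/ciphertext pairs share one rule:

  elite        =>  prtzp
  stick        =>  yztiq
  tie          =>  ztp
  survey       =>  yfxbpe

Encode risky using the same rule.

The rule splits by letter class: vowels +11, consonants +6.
On risky: r(cons)+6=x, i(vowel)+11=t, s(cons)+6=y, k(cons)+6=q, y(cons)+6=e.

xtyqe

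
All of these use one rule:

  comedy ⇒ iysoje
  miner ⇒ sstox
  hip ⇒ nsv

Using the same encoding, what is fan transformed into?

lkt

The rule splits by letter class: vowels +10, consonants +6.
On fan: f(cons)+6=l, a(vowel)+10=k, n(cons)+6=t.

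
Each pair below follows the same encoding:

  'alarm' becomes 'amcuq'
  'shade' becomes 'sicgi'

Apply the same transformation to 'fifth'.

fjhwl

In alarm: a→a is +0, l→m is +1, a→c is +2, r→u is +3 — the shift increases by 1 each position. Each letter shifts forward by its position index (0, 1, 2, …) — the shift grows by one for each successive letter.
Applying it to fifth: f+0=f, i+1=j, f+2=h, t+3=w, h+4=l.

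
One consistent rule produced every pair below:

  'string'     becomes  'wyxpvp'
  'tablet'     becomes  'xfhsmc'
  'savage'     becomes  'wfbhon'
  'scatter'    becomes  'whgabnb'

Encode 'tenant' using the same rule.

xjthvc

In string: s→w is +4, t→y is +5, r→x is +6, i→p is +7 — the shift increases by 1 each position. Letter i (0-indexed) is shifted by i+4, so successive shifts are 4, 5, 6, ….
Applying it to tenant: t+4=x, e+5=j, n+6=t, a+7=h, n+8=v, t+9=c.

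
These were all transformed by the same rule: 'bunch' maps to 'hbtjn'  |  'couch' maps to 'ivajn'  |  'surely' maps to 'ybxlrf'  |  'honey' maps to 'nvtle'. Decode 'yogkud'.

Shifts by position in bunch: pos 0: b→h (+6), pos 1: u→b (+7), pos 2: n→t (+6), pos 3: c→j (+7) — repeating every 2. A repeating key of period 2 is used — shifts +6, +7 over and over.
Reversing it on yogkud: y−6=s, o−7=h, g−6=a, k−7=d, u−6=o, d−7=w.

shadow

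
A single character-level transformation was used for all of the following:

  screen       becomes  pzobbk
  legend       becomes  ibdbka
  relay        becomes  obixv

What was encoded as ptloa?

sword

Compare letters: s→p is +23, c→z is +23, r→o is +23 — a constant shift. Every letter moves 23 places later in the alphabet, wrapping around z→a.
Decoding ptloa: p−23=s, t−23=w, l−23=o, o−23=r, a−23=d.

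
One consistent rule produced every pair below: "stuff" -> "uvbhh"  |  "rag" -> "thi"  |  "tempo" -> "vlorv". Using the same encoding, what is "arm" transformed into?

The shift depends on letter class: consonant s→u is +2, but vowel u→b is +7. Two shifts are in play — +7 for a/e/i/o/u, +2 for every other letter.
On arm: a(vowel)+7=h, r(cons)+2=t, m(cons)+2=o.

hto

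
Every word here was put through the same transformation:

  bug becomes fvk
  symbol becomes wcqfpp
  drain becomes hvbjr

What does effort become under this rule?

fjjpvx

The shift depends on letter class: consonant b→f is +4, but vowel u→v is +1. Vowels shift forward by 1 and consonants shift forward by 4.
On effort: e(vowel)+1=f, f(cons)+4=j, f(cons)+4=j, o(vowel)+1=p, r(cons)+4=v, t(cons)+4=x.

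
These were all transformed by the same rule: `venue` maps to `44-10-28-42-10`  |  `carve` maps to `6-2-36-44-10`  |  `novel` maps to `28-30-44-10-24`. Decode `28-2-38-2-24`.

nasal

v(#22)→44 and e(#5)→10: differences scale by 2, so n = 2·pos + 0. Each letter becomes 2×(its alphabet position, a=1..z=26).
Decoding 28-2-38-2-24: 28→(28−0)÷2=14=n, 2→(2−0)÷2=1=a, 38→(38−0)÷2=19=s, 2→(2−0)÷2=1=a, 24→(24−0)÷2=12=l.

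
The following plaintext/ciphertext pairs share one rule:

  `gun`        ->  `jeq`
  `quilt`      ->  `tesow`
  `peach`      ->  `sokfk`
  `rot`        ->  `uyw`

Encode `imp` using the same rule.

Two shifts are in play — +10 for a/e/i/o/u, +3 for every other letter.
Applying it to imp: i(vowel)+10=s, m(cons)+3=p, p(cons)+3=s.

sps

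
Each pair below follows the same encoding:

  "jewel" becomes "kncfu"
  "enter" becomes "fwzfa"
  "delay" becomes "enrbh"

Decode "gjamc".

fault

It's a Vigenère-style cipher with numeric key [1,9,6]: position i shifts by key[i mod 3].
Reversing it on gjamc: g−1=f, j−9=a, a−6=u, m−1=l, c−9=t.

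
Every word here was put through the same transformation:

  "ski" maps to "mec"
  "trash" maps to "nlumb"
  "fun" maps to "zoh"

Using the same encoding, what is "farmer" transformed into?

zulgyl

It's a constant shift of +20 (ROT20).
On farmer: f+20=z, a+20=u, r+20=l, m+20=g, e+20=y, r+20=l.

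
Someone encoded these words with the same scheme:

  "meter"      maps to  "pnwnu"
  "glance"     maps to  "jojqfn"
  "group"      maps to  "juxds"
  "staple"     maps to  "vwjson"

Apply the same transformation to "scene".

vfnqn

The shift depends on letter class: consonant m→p is +3, but vowel e→n is +9. Two shifts are in play — +9 for a/e/i/o/u, +3 for every other letter.
For scene: s(cons)+3=v, c(cons)+3=f, e(vowel)+9=n, n(cons)+3=q, e(vowel)+9=n.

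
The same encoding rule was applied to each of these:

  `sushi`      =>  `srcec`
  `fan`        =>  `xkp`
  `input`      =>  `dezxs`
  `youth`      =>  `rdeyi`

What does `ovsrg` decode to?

The output letters match the input read backwards, each shifted +10: sushi reversed is ihsus. The word is reversed, then every letter is shifted forward by 10.
Undoing it on ovsrg: shift back: o−10=e, v−10=l, s−10=i, r−10=h, g−10=w → elihw; then reverse → while.

while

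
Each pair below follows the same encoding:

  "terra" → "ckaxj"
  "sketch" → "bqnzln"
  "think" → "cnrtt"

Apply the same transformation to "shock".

bnxit

It's a Vigenère-style cipher with numeric key [9,6]: position i shifts by key[i mod 2].
Applying it to shock: s+9=b, h+6=n, o+9=x, c+6=i, k+9=t.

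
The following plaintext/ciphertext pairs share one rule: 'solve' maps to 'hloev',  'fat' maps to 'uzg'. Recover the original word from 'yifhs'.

brush

Each pair mirrors across the alphabet (s↔h, o↔l, l↔o): positions sum to 25. This is the alphabet-reversal cipher (Atbash): a becomes z, b becomes y, etc.
Reversing it on yifhs: y↔b, i↔r, f↔u, h↔s, s↔h.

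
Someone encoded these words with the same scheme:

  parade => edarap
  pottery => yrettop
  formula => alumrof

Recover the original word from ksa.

The output letters match the input read backwards: parade reversed is edarap. It's just the letters in reverse order.
Reversing it on ksa: then reverse → ask.

ask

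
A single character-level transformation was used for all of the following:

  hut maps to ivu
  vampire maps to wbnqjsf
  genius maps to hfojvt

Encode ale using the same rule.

Compare letters: h→i is +1, u→v is +1, t→u is +1 — a constant shift. Every letter moves 1 place later in the alphabet, wrapping around z→a.
Applying it to ale: a+1=b, l+1=m, e+1=f.

bmf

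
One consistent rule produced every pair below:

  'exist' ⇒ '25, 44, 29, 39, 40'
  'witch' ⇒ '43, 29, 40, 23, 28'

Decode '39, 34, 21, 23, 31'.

e is letter #5 and maps to 25: an offset of 20. Each letter is replaced by its alphabet position (a=1..z=26) + 20.
Decoding 39, 34, 21, 23, 31: 39→(39−20)÷1=19=s, 34→(34−20)÷1=14=n, 21→(21−20)÷1=1=a, 23→(23−20)÷1=3=c, 31→(31−20)÷1=11=k.

snack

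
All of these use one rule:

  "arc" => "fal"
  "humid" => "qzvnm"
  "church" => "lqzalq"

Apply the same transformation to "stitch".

bcnclq

The shift depends on letter class: consonant r→a is +9, but vowel a→f is +5. The rule splits by letter class: vowels +5, consonants +9.
On stitch: s(cons)+9=b, t(cons)+9=c, i(vowel)+5=n, t(cons)+9=c, c(cons)+9=l, h(cons)+9=q.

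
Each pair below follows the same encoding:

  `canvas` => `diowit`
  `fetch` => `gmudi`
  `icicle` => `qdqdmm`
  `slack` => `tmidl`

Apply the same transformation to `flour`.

Two shifts are in play — +8 for a/e/i/o/u, +1 for every other letter.
On flour: f(cons)+1=g, l(cons)+1=m, o(vowel)+8=w, u(vowel)+8=c, r(cons)+1=s.

gmwcs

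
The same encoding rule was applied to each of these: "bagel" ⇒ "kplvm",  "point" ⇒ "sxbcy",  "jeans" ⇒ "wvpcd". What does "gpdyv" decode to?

Treating letters as 0–25, the rule is x ↦ 21x + 15 (mod 26).
Undoing it on gpdyv: g(6)→5·(6−15)≡7=h; p(15)→5·(15−15)≡0=a; d(3)→5·(3−15)≡18=s; y(24)→5·(24−15)≡19=t; v(21)→5·(21−15)≡4=e (all mod 26).

haste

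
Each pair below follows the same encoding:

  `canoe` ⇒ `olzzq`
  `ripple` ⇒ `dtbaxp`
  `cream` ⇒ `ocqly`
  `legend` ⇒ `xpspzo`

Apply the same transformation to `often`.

aqfpz

A repeating key of period 2 is used — shifts +12, +11 over and over.
Applying it to often: o+12=a, f+11=q, t+12=f, e+11=p, n+12=z.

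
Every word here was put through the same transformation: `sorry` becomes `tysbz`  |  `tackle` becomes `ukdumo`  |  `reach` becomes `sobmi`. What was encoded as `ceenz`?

buddy

It's a Vigenère-style cipher with numeric key [1,10]: position i shifts by key[i mod 2].
Undoing it on ceenz: c−1=b, e−10=u, e−1=d, n−10=d, z−1=y.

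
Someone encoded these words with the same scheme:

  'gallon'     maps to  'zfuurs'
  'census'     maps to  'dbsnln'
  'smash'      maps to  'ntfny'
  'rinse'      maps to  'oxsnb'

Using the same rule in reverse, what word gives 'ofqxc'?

g(6)→z(25) and a(0)→f(5) fit y≡25x+5 (mod 26); the inverse of 25 mod 26 is 25. This is an affine cipher: with a=0,…,z=25, each position x becomes (25x+5) mod 26.
Reversing it on ofqxc: o(14)→25·(14−5)≡17=r; f(5)→25·(5−5)≡0=a; q(16)→25·(16−5)≡15=p; x(23)→25·(23−5)≡8=i; c(2)→25·(2−5)≡3=d (all mod 26).

rapid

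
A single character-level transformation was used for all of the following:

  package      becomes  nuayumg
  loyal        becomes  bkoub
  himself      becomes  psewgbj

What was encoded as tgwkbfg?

Each letter's alphabet position (a=0..z=25) is mapped through 3·x+20 mod 26 — an affine cipher.
Undoing it on tgwkbfg: t(19)→9·(19−20)≡17=r; g(6)→9·(6−20)≡4=e; w(22)→9·(22−20)≡18=s; k(10)→9·(10−20)≡14=o; b(1)→9·(1−20)≡11=l; f(5)→9·(5−20)≡21=v; g(6)→9·(6−20)≡4=e (all mod 26).

resolve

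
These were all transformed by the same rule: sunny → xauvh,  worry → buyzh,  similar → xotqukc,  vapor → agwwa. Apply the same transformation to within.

boaprx

In sunny: s→x is +5, u→a is +6, n→u is +7, n→v is +8 — the shift increases by 1 each position. Letter i (0-indexed) is shifted by i+5, so successive shifts are 5, 6, 7, ….
For within: w+5=b, i+6=o, t+7=a, h+8=p, i+9=r, n+10=x.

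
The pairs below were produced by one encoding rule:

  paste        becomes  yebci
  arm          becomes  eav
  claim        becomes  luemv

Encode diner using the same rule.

mmwia

The rule splits by letter class: vowels +4, consonants +9.
On diner: d(cons)+9=m, i(vowel)+4=m, n(cons)+9=w, e(vowel)+4=i, r(cons)+9=a.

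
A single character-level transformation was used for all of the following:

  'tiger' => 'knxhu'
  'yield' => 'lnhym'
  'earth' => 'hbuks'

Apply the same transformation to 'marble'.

tbuwyh

t(19)→k(10) and i(8)→n(13) fit y≡21x+1 (mod 26); the inverse of 21 mod 26 is 5. This is an affine cipher: with a=0,…,z=25, each position x becomes (21x+1) mod 26.
Applying it to marble: m(12)→21·12+1≡19=t; a(0)→21·0+1≡1=b; r(17)→21·17+1≡20=u; b(1)→21·1+1≡22=w; l(11)→21·11+1≡24=y; e(4)→21·4+1≡7=h (all mod 26).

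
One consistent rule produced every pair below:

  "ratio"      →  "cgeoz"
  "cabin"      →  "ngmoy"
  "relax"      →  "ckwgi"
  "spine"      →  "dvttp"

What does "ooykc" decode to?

Shifts by position in ratio: pos 0: r→c (+11), pos 1: a→g (+6), pos 2: t→e (+11), pos 3: i→o (+6) — repeating every 2. It's a Vigenère-style cipher with numeric key [11,6]: position i shifts by key[i mod 2].
Reversing it on ooykc: o−11=d, o−6=i, y−11=n, k−6=e, c−11=r.

diner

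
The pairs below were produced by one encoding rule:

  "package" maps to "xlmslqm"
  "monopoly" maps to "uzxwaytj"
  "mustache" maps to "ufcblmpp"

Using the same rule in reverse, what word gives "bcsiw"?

It's a Vigenère-style cipher with numeric key [8,11,10]: position i shifts by key[i mod 3].
Undoing it on bcsiw: b−8=t, c−11=r, s−10=i, i−8=a, w−11=l.

trial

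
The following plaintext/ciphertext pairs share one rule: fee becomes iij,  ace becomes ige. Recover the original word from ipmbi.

exile

Read the word backwards and shift each letter +4.
Reversing it on ipmbi: shift back: i−4=e, p−4=l, m−4=i, b−4=x, i−4=e → elixe; then reverse → exile.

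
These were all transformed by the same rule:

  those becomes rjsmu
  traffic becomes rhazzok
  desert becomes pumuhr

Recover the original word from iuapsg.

meadow

t(19)→r(17) and h(7)→j(9) fit y≡5x+0 (mod 26); the inverse of 5 mod 26 is 21. This is an affine cipher: with a=0,…,z=25, each position x becomes (5x+0) mod 26.
Undoing it on iuapsg: i(8)→21·(8−0)≡12=m; u(20)→21·(20−0)≡4=e; a(0)→21·(0−0)≡0=a; p(15)→21·(15−0)≡3=d; s(18)→21·(18−0)≡14=o; g(6)→21·(6−0)≡22=w (all mod 26).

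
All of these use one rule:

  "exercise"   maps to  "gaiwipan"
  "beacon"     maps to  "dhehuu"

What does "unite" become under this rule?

wqmyk

The shift increases by 1 at each position, starting from +2: 2, 3, 4, ….
On unite: u+2=w, n+3=q, i+4=m, t+5=y, e+6=k.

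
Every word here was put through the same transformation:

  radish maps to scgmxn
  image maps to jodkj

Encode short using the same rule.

tjrvy

In radish: r→s is +1, a→c is +2, d→g is +3, i→m is +4 — the shift increases by 1 each position. Letter i (0-indexed) is shifted by i+1, so successive shifts are 1, 2, 3, ….
For short: s+1=t, h+2=j, o+3=r, r+4=v, t+5=y.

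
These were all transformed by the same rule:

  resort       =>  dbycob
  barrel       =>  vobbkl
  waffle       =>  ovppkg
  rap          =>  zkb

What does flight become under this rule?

drqsvp

The output letters match the input read backwards, each shifted +10: resort reversed is troser. Read the word backwards and shift each letter +10.
Applying it to flight: reverse → thgilf; then shift: t+10=d, h+10=r, g+10=q, i+10=s, l+10=v, f+10=p.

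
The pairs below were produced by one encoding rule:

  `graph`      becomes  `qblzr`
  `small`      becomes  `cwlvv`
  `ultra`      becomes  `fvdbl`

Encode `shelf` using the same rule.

crpvp

The shift depends on letter class: consonant g→q is +10, but vowel a→l is +11. Two shifts are in play — +11 for a/e/i/o/u, +10 for every other letter.
Applying it to shelf: s(cons)+10=c, h(cons)+10=r, e(vowel)+11=p, l(cons)+10=v, f(cons)+10=p.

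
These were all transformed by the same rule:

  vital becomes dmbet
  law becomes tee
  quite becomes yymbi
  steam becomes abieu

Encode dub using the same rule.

lyj

The shift depends on letter class: consonant v→d is +8, but vowel i→m is +4. The rule splits by letter class: vowels +4, consonants +8.
For dub: d(cons)+8=l, u(vowel)+4=y, b(cons)+8=j.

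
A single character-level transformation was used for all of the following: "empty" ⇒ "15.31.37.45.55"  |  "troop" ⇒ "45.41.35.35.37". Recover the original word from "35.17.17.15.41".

offer

e(#5)→15 and m(#13)→31: differences scale by 2, so n = 2·pos + 5. Each letter becomes 2×(its alphabet position, a=1..z=26) + 5.
Undoing it on 35.17.17.15.41: 35→(35−5)÷2=15=o, 17→(17−5)÷2=6=f, 17→(17−5)÷2=6=f, 15→(15−5)÷2=5=e, 41→(41−5)÷2=18=r.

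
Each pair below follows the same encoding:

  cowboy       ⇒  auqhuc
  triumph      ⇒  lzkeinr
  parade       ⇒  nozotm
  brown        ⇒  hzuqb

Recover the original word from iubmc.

money

Each letter's alphabet position (a=0..z=25) is mapped through 19·x+14 mod 26 — an affine cipher.
Decoding iubmc: i(8)→11·(8−14)≡12=m; u(20)→11·(20−14)≡14=o; b(1)→11·(1−14)≡13=n; m(12)→11·(12−14)≡4=e; c(2)→11·(2−14)≡24=y (all mod 26).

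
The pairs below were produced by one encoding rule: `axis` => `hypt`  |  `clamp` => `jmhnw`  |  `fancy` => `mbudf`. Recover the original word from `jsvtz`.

cross

Shifts by position in axis: pos 0: a→h (+7), pos 1: x→y (+1), pos 2: i→p (+7), pos 3: s→t (+1) — repeating every 2. A repeating key of period 2 is used — shifts +7, +1 over and over.
Decoding jsvtz: j−7=c, s−1=r, v−7=o, t−1=s, z−7=s.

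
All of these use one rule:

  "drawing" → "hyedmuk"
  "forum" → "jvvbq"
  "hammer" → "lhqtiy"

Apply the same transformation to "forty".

Shifts by position in drawing: pos 0: d→h (+4), pos 1: r→y (+7), pos 2: a→e (+4), pos 3: w→d (+7) — repeating every 2. It's a Vigenère-style cipher with numeric key [4,7]: position i shifts by key[i mod 2].
Applying it to forty: f+4=j, o+7=v, r+4=v, t+7=a, y+4=c.

jvvac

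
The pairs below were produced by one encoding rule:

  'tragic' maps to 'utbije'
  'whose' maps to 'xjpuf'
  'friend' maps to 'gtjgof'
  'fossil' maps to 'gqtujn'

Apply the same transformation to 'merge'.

Shifts by position in tragic: pos 0: t→u (+1), pos 1: r→t (+2), pos 2: a→b (+1), pos 3: g→i (+2) — repeating every 2. It's a Vigenère-style cipher with numeric key [1,2]: position i shifts by key[i mod 2].
For merge: m+1=n, e+2=g, r+1=s, g+2=i, e+1=f.

ngsif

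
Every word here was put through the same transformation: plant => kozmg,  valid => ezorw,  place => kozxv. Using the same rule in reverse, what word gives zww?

Each pair mirrors across the alphabet (p↔k, l↔o, a↔z): positions sum to 25. Each letter is replaced by its mirror in the alphabet: a↔z, b↔y, c↔x, and so on (the Atbash cipher).
Reversing it on zww: z↔a, w↔d, w↔d.

add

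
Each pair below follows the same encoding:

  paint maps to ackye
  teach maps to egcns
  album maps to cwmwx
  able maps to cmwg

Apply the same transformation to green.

The shift depends on letter class: consonant p→a is +11, but vowel a→c is +2. The rule splits by letter class: vowels +2, consonants +11.
For green: g(cons)+11=r, r(cons)+11=c, e(vowel)+2=g, e(vowel)+2=g, n(cons)+11=y.

rcggy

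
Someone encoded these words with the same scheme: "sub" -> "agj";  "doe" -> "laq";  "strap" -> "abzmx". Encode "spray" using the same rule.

axzmg

The shift depends on letter class: consonant s→a is +8, but vowel u→g is +12. Two shifts are in play — +12 for a/e/i/o/u, +8 for every other letter.
On spray: s(cons)+8=a, p(cons)+8=x, r(cons)+8=z, a(vowel)+12=m, y(cons)+8=g.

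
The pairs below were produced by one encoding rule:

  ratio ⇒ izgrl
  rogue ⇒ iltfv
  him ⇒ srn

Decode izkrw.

Each pair mirrors across the alphabet (r↔i, a↔z, t↔g): positions sum to 25. This is the alphabet-reversal cipher (Atbash): a becomes z, b becomes y, etc.
Reversing it on izkrw: i↔r, z↔a, k↔p, r↔i, w↔d.

rapid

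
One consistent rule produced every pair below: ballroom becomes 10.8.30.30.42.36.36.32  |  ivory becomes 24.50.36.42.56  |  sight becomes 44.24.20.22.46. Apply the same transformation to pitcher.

38.24.46.12.22.16.42

b(#2)→10 and a(#1)→8: differences scale by 2, so n = 2·pos + 6. The formula is n = 2×(alphabet index, a=1) + 6.
Applying it to pitcher: p=16→38, i=9→24, t=20→46, c=3→12, h=8→22, e=5→16, r=18→42.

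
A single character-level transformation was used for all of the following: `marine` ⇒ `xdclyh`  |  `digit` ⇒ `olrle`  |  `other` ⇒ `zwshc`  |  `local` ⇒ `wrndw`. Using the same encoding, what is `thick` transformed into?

ektfv

Shifts by position in marine: pos 0: m→x (+11), pos 1: a→d (+3), pos 2: r→c (+11), pos 3: i→l (+3) — repeating every 2. It's a Vigenère-style cipher with numeric key [11,3]: position i shifts by key[i mod 2].
For thick: t+11=e, h+3=k, i+11=t, c+3=f, k+11=v.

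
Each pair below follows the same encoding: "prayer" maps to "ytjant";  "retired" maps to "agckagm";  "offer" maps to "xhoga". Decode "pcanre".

garlic

Shifts by position in prayer: pos 0: p→y (+9), pos 1: r→t (+2), pos 2: a→j (+9), pos 3: y→a (+2) — repeating every 2. A repeating key of period 2 is used — shifts +9, +2 over and over.
Reversing it on pcanre: p−9=g, c−2=a, a−9=r, n−2=l, r−9=i, e−2=c.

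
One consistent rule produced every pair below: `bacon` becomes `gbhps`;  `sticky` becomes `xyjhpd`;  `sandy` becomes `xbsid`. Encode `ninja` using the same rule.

The shift depends on letter class: consonant b→g is +5, but vowel a→b is +1. Vowels shift forward by 1 and consonants shift forward by 5.
For ninja: n(cons)+5=s, i(vowel)+1=j, n(cons)+5=s, j(cons)+5=o, a(vowel)+1=b.

sjsob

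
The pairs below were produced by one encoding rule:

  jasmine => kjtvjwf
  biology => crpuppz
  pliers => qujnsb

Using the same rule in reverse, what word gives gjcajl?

Shifts by position in jasmine: pos 0: j→k (+1), pos 1: a→j (+9), pos 2: s→t (+1), pos 3: m→v (+9) — repeating every 2. The shifts repeat in a cycle of length 2: positions 0,1,… shift by +1, +9, then the pattern repeats.
Decoding gjcajl: g−1=f, j−9=a, c−1=b, a−9=r, j−1=i, l−9=c.

fabric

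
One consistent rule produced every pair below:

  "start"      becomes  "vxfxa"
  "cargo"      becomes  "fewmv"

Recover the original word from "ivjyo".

In start: s→v is +3, t→x is +4, a→f is +5, r→x is +6 — the shift increases by 1 each position. Letter i (0-indexed) is shifted by i+3, so successive shifts are 3, 4, 5, ….
Undoing it on ivjyo: i−3=f, v−4=r, j−5=e, y−6=s, o−7=h.

fresh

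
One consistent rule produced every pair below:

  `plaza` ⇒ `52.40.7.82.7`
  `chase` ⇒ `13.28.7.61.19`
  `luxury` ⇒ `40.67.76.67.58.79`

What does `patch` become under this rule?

Each letter becomes 3×(its alphabet position, a=1..z=26) + 4.
On patch: p=16→52, a=1→7, t=20→64, c=3→13, h=8→28.

52.7.64.13.28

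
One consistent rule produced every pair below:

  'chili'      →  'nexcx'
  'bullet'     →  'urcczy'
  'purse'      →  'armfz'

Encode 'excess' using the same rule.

zwnzff

c(2)→n(13) and h(7)→e(4) fit y≡19x+1 (mod 26); the inverse of 19 mod 26 is 11. Each letter's alphabet position (a=0..z=25) is mapped through 19·x+1 mod 26 — an affine cipher.
On excess: e(4)→19·4+1≡25=z; x(23)→19·23+1≡22=w; c(2)→19·2+1≡13=n; e(4)→19·4+1≡25=z; s(18)→19·18+1≡5=f; s(18)→19·18+1≡5=f (all mod 26).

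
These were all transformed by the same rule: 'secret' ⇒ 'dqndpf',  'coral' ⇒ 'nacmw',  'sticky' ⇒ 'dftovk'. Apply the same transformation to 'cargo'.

Shifts by position in secret: pos 0: s→d (+11), pos 1: e→q (+12), pos 2: c→n (+11), pos 3: r→d (+12) — repeating every 2. The shifts repeat in a cycle of length 2: positions 0,1,… shift by +11, +12, then the pattern repeats.
For cargo: c+11=n, a+12=m, r+11=c, g+12=s, o+11=z.

nmcsz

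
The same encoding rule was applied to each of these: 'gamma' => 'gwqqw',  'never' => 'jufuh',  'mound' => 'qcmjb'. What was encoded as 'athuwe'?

g(6)→g(6) and a(0)→w(22) fit y≡19x+22 (mod 26); the inverse of 19 mod 26 is 11. This is an affine cipher: with a=0,…,z=25, each position x becomes (19x+22) mod 26.
Decoding athuwe: a(0)→11·(0−22)≡18=s; t(19)→11·(19−22)≡19=t; h(7)→11·(7−22)≡17=r; u(20)→11·(20−22)≡4=e; w(22)→11·(22−22)≡0=a; e(4)→11·(4−22)≡10=k (all mod 26).

streak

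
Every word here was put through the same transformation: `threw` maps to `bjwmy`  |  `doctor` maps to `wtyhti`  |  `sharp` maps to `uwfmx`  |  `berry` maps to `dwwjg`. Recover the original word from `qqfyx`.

stall

The output letters match the input read backwards, each shifted +5: threw reversed is werht. The word is reversed, then every letter is shifted forward by 5.
Decoding qqfyx: shift back: q−5=l, q−5=l, f−5=a, y−5=t, x−5=s → llats; then reverse → stall.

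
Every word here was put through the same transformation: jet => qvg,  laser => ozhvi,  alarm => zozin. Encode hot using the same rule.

slg

This is the alphabet-reversal cipher (Atbash): a becomes z, b becomes y, etc.
On hot: h↔s, o↔l, t↔g.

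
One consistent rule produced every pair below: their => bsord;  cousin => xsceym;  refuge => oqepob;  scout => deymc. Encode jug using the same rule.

The output letters match the input read backwards, each shifted +10: their reversed is rieht. Read the word backwards and shift each letter +10.
On jug: reverse → guj; then shift: g+10=q, u+10=e, j+10=t.

qet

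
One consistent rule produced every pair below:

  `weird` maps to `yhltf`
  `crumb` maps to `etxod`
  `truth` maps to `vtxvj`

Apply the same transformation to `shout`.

ujrxv

The shift depends on letter class: consonant w→y is +2, but vowel e→h is +3. The rule splits by letter class: vowels +3, consonants +2.
On shout: s(cons)+2=u, h(cons)+2=j, o(vowel)+3=r, u(vowel)+3=x, t(cons)+2=v.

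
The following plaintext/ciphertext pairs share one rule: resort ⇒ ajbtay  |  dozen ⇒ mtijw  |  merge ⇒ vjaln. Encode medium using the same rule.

vjmndr

Shifts by position in resort: pos 0: r→a (+9), pos 1: e→j (+5), pos 2: s→b (+9), pos 3: o→t (+5) — repeating every 2. It's a Vigenère-style cipher with numeric key [9,5]: position i shifts by key[i mod 2].
For medium: m+9=v, e+5=j, d+9=m, i+5=n, u+9=d, m+5=r.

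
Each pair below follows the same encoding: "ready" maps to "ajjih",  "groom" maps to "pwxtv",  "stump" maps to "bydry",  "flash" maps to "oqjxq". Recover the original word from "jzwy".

Shifts by position in ready: pos 0: r→a (+9), pos 1: e→j (+5), pos 2: a→j (+9), pos 3: d→i (+5) — repeating every 2. It's a Vigenère-style cipher with numeric key [9,5]: position i shifts by key[i mod 2].
Reversing it on jzwy: j−9=a, z−5=u, w−9=n, y−5=t.

aunt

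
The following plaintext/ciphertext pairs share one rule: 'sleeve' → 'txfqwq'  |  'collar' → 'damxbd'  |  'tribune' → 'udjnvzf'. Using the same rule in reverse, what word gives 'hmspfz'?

garden

Shifts by position in sleeve: pos 0: s→t (+1), pos 1: l→x (+12), pos 2: e→f (+1), pos 3: e→q (+12) — repeating every 2. It's a Vigenère-style cipher with numeric key [1,12]: position i shifts by key[i mod 2].
Decoding hmspfz: h−1=g, m−12=a, s−1=r, p−12=d, f−1=e, z−12=n.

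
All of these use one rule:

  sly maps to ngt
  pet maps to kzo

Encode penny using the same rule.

Each letter is shifted forward by 21 in the alphabet (a Caesar shift of +21).
For penny: p+21=k, e+21=z, n+21=i, n+21=i, y+21=t.

kziit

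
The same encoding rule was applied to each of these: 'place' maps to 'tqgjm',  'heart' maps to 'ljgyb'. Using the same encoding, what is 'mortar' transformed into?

In place: p→t is +4, l→q is +5, a→g is +6, c→j is +7 — the shift increases by 1 each position. The shift increases by 1 at each position, starting from +4: 4, 5, 6, ….
On mortar: m+4=q, o+5=t, r+6=x, t+7=a, a+8=i, r+9=a.

qtxaia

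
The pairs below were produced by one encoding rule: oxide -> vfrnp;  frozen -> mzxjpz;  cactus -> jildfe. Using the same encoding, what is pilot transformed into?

wquye

In oxide: o→v is +7, x→f is +8, i→r is +9, d→n is +10 — the shift increases by 1 each position. The shift increases by 1 at each position, starting from +7: 7, 8, 9, ….
For pilot: p+7=w, i+8=q, l+9=u, o+10=y, t+11=e.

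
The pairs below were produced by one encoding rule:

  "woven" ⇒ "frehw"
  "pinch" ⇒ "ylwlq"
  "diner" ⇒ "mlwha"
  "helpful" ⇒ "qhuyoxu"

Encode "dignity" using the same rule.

mlpwlch

Vowels shift forward by 3 and consonants shift forward by 9.
On dignity: d(cons)+9=m, i(vowel)+3=l, g(cons)+9=p, n(cons)+9=w, i(vowel)+3=l, t(cons)+9=c, y(cons)+9=h.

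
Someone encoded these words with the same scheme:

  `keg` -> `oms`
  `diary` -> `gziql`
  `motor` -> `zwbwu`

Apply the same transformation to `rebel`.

The output letters match the input read backwards, each shifted +8: keg reversed is gek. Two steps: reverse the string, then apply a Caesar shift of +8.
For rebel: reverse → leber; then shift: l+8=t, e+8=m, b+8=j, e+8=m, r+8=z.

tmjmz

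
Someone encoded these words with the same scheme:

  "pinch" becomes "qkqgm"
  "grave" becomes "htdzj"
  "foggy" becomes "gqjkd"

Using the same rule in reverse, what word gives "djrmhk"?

In pinch: p→q is +1, i→k is +2, n→q is +3, c→g is +4 — the shift increases by 1 each position. The shift increases by 1 at each position, starting from +1: 1, 2, 3, ….
Undoing it on djrmhk: d−1=c, j−2=h, r−3=o, m−4=i, h−5=c, k−6=e.

choice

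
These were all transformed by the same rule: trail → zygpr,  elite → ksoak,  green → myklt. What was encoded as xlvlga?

A repeating key of period 2 is used — shifts +6, +7 over and over.
Decoding xlvlga: x−6=r, l−7=e, v−6=p, l−7=e, g−6=a, a−7=t.

repeat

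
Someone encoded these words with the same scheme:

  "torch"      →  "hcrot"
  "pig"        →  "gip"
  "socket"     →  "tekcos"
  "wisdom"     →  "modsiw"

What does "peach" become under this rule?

hcaep

It's just the letters in reverse order.
Applying it to peach: reverse → hcaep.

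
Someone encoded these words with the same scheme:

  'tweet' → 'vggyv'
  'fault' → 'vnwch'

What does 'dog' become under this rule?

The output letters match the input read backwards, each shifted +2: tweet reversed is teewt. The word is reversed, then every letter is shifted forward by 2.
Applying it to dog: reverse → god; then shift: g+2=i, o+2=q, d+2=f.

iqf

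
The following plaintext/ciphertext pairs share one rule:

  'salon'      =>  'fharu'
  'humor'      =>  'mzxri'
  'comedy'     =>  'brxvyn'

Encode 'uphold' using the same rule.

zomray

s(18)→f(5) and a(0)→h(7) fit y≡23x+7 (mod 26); the inverse of 23 mod 26 is 17. Each letter's alphabet position (a=0..z=25) is mapped through 23·x+7 mod 26 — an affine cipher.
Applying it to uphold: u(20)→23·20+7≡25=z; p(15)→23·15+7≡14=o; h(7)→23·7+7≡12=m; o(14)→23·14+7≡17=r; l(11)→23·11+7≡0=a; d(3)→23·3+7≡24=y (all mod 26).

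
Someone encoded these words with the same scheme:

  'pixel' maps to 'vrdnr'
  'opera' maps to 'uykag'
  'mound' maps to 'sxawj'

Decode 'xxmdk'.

Shifts by position in pixel: pos 0: p→v (+6), pos 1: i→r (+9), pos 2: x→d (+6), pos 3: e→n (+9) — repeating every 2. It's a Vigenère-style cipher with numeric key [6,9]: position i shifts by key[i mod 2].
Undoing it on xxmdk: x−6=r, x−9=o, m−6=g, d−9=u, k−6=e.

rogue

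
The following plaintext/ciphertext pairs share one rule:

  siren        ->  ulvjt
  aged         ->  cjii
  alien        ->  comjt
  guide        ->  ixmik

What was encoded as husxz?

frost

Each letter shifts forward by (position + 2), i.e. 2, 3, 4, … — the shift grows by one for each successive letter.
Decoding husxz: h−2=f, u−3=r, s−4=o, x−5=s, z−6=t.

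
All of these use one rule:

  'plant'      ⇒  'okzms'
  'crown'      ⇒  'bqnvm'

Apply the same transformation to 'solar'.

rnkzq

Compare letters: p→o is +25, l→k is +25, a→z is +25 — a constant shift. Each letter is shifted forward by 25 in the alphabet (a Caesar shift of +25).
For solar: s+25=r, o+25=n, l+25=k, a+25=z, r+25=q.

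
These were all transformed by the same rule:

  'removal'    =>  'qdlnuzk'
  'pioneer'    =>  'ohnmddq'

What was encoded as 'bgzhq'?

chair

Compare letters: r→q is +25, e→d is +25, m→l is +25 — a constant shift. Each letter is shifted forward by 25 in the alphabet (a Caesar shift of +25).
Reversing it on bgzhq: b−25=c, g−25=h, z−25=a, h−25=i, q−25=r.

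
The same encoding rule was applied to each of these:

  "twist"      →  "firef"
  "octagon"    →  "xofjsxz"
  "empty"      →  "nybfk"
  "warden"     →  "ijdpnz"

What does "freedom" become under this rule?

The rule splits by letter class: vowels +9, consonants +12.
For freedom: f(cons)+12=r, r(cons)+12=d, e(vowel)+9=n, e(vowel)+9=n, d(cons)+12=p, o(vowel)+9=x, m(cons)+12=y.

rdnnpxy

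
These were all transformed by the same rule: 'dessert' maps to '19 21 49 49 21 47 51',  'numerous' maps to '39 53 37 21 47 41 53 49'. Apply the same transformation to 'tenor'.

d(#4)→19 and e(#5)→21: differences scale by 2, so n = 2·pos + 11. The formula is n = 2×(alphabet index, a=1) + 11.
On tenor: t=20→51, e=5→21, n=14→39, o=15→41, r=18→47.

51 21 39 41 47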